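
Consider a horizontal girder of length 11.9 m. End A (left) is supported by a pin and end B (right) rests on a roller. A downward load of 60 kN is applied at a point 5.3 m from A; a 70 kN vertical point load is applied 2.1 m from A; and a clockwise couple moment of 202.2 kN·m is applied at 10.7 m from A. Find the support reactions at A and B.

A_x = 0, A_y = 73.93 kN, B_y = 56.07 kN

ΣM about A: B_y·11.9 − 60·5.3 − 70·2.1 − 202.2 = 0 → B_y = 667.2/11.9 = 56.0672 ≈ 56.07 kN.
ΣF_y = 0: A_y + 56.0672 − 60 − 70 = 0 → A_y = 73.93 kN.
ΣF_x = 0: no horizontal applied forces, so A_x = 0.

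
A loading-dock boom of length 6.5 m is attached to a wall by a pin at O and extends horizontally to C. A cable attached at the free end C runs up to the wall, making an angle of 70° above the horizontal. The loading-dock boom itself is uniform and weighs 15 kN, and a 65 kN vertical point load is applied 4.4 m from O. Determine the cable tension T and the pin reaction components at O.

T = 54.81 kN, O_x = 18.74 kN, O_y = 28.50 kN

ΣM about O: T·sin70°·6.5 − 15·3.25 − 65·4.4 = 0 → T = 334.75/(6.5·0.939693) = 54.8051 ≈ 54.81 kN.
ΣF_x = 0: O_x − T·cos70° = 0 → O_x = 54.8051 × 0.34202 = 18.74 kN.
ΣF_y = 0: O_y + T·sin70° − 15 − 65 = 0 → O_y = 80 − 54.8051 × 0.939693 = 28.50 kN.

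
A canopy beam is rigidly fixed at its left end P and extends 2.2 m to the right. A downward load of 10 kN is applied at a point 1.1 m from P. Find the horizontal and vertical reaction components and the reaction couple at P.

P_x = 0, P_y = 10.00 kN, M_P = 11.00 kN·m

ΣF_x = 0: P_x = 0.
ΣF_y = 0: P_y − 10 = 0 → P_y = 10.00 kN.
ΣM about P: M_P − 10·1.1 = 0 → M_P = 11.00 kN·m.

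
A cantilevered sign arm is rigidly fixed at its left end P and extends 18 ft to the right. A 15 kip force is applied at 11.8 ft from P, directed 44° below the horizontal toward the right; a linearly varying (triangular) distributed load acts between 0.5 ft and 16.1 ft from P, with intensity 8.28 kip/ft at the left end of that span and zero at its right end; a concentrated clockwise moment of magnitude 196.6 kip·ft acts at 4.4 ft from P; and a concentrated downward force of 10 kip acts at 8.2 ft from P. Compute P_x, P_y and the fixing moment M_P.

P_x = -10.79 kip, P_y = 85.00 kip, M_P = 769.7 kip·ft

Resultant of the triangular load: ½ × 8.28 × 15.6 = 64.584 kip, acting at 5.7 ft from P (one-third of the span from the peak).
ΣF_x = 0: P_x + 15·cos44° = 0 → P_x = -10.79 kip.
ΣF_y = 0: P_y − 15·sin44° − ½·8.28·15.6 − 10 = 0 → P_y = 85.00 kip.
ΣM about P: M_P − 15·sin44°·11.8 − (½·8.28·15.6)·5.7 − 196.6 − 10·8.2 = 0 → M_P = 769.7 kip·ft.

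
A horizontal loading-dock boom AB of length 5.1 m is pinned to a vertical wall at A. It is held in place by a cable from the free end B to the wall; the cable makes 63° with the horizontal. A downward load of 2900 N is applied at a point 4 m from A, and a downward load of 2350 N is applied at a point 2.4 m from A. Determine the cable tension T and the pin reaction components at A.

T = 3794 N, A_x = 1722 N, A_y = 1870 N

ΣM about A: T·sin63°·5.1 − 2900·4 − 2350·2.4 = 0 → T = 17240/(5.1·0.891007) = 3793.9 ≈ 3794 N.
ΣF_x = 0: A_x − T·cos63° = 0 → A_x = 3793.9 × 0.45399 = 1722 N.
ΣF_y = 0: A_y + T·sin63° − 2900 − 2350 = 0 → A_y = 5250 − 3793.9 × 0.891007 = 1870 N.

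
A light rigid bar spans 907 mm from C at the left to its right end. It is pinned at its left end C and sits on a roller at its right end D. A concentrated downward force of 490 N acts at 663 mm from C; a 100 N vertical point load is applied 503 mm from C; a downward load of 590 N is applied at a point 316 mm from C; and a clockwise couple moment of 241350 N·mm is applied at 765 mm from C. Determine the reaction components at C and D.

C_x = 0, C_y = 294.7 N, D_y = 885.3 N

ΣM about C: D_y·907 − 490·663 − 100·503 − 590·316 − 241350 = 0 → D_y = 802960/907 = 885.292 ≈ 885.3 N.
ΣF_y = 0: C_y + 885.292 − 490 − 100 − 590 = 0 → C_y = 294.7 N.
ΣF_x = 0: no horizontal applied forces, so C_x = 0.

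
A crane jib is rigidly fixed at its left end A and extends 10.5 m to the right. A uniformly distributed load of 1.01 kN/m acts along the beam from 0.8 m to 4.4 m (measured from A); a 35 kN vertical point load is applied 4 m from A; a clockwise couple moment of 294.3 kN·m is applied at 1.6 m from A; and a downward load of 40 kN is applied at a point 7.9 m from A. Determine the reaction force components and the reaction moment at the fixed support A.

A_x = 0, A_y = 78.64 kN, M_A = 759.8 kN·m

Resultant of the distributed load: 1.01 × 3.6 = 3.636 kN at 2.6 m from A.
ΣF_x = 0: A_x = 0.
ΣF_y = 0: A_y − 1.01·3.6 − 35 − 40 = 0 → A_y = 78.64 kN.
ΣM about A: M_A − (1.01·3.6)·2.6 − 35·4 − 294.3 − 40·7.9 = 0 → M_A = 759.8 kN·m.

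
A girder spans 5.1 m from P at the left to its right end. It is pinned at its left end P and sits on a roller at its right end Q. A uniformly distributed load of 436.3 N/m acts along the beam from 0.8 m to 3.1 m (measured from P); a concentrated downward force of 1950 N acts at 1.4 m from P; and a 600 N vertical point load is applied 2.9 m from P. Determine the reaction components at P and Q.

Resultant of the distributed load: 436.3 × 2.3 = 1003.49 N at 1.95 m from P.
Taking moments about P: Q_y·5.1 − (436.3·2.3)·1.95 − 1950·1.4 − 600·2.9 = 0 → Q_y = 6426.8055/5.1 = 1260.16 ≈ 1260 N.
ΣF_y = 0: P_y + 1260.16 − 436.3·2.3 − 1950 − 600 = 0 → P_y = 2293 N.
ΣF_x = 0: no horizontal applied forces, so P_x = 0.

P_x = 0, P_y = 2293 N, Q_y = 1260 N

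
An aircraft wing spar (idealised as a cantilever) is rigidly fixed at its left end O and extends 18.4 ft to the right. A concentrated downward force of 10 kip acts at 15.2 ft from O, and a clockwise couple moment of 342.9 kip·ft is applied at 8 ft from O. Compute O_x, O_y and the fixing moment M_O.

O_x = 0, O_y = 10.00 kip, M_O = 494.9 kip·ft

ΣF_x = 0: O_x = 0.
ΣF_y = 0: O_y − 10 = 0 → O_y = 10.00 kip.
ΣM about O: M_O − 10·15.2 − 342.9 = 0 → M_O = 494.9 kip·ft.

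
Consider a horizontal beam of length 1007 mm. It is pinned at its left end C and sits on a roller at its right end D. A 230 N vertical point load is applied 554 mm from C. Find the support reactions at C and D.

Taking moments about C: D_y·1007 − 230·554 = 0 → D_y = 127420/1007 = 126.534 ≈ 126.5 N.
ΣF_y = 0: C_y + 126.534 − 230 = 0 → C_y = 103.5 N.
ΣF_x = 0: no horizontal applied forces, so C_x = 0.

C_x = 0, C_y = 103.5 N, D_y = 126.5 N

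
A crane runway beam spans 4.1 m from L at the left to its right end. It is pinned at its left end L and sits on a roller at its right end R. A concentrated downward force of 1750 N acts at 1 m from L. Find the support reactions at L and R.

Moments about L: R_y·4.1 − 1750·1 = 0 → R_y = 1750/4.1 = 426.829 ≈ 426.8 N.
ΣF_y = 0: L_y + 426.829 − 1750 = 0 → L_y = 1323 N.
ΣF_x = 0: no horizontal applied forces, so L_x = 0.

L_x = 0, L_y = 1323 N, R_y = 426.8 N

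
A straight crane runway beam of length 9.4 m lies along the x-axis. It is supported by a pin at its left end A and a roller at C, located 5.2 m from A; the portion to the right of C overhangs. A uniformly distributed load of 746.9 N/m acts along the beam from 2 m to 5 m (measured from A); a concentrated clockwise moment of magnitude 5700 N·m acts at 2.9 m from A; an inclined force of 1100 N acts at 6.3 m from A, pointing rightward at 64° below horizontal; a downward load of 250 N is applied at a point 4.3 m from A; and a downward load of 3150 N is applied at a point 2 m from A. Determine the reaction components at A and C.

Resultant of the distributed load: 746.9 × 3 = 2240.7 N at 3.5 m from A.
Moments about A: C_y·5.2 − (746.9·3)·3.5 − 5700 − 1100·sin64°·6.3 − 250·4.3 − 3150·2 = 0 → C_y = 27146.1/5.2 = 5220.4 ≈ 5220 N.
ΣF_y = 0: A_y + 5220.4 − 746.9·3 − 1100·sin64° − 250 − 3150 = 0 → A_y = 1409 N.
ΣF_x = 0: A_x + 1100·cos64° = 0 → A_x = -482.2 N.

A_x = -482.2 N, A_y = 1409 N, C_y = 5220 N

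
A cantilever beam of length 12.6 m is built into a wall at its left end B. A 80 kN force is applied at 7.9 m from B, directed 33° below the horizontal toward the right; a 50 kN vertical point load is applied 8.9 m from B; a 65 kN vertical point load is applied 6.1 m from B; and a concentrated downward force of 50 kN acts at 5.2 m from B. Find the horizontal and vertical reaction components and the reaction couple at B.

ΣF_x = 0: B_x + 80·cos33° = 0 → B_x = -67.09 kN.
ΣF_y = 0: B_y − 80·sin33° − 50 − 65 − 50 = 0 → B_y = 208.6 kN.
ΣM about B: M_B − 80·sin33°·7.9 − 50·8.9 − 65·6.1 − 50·5.2 = 0 → M_B = 1446 kN·m.

B_x = -67.09 kN, B_y = 208.6 kN, M_B = 1446 kN·m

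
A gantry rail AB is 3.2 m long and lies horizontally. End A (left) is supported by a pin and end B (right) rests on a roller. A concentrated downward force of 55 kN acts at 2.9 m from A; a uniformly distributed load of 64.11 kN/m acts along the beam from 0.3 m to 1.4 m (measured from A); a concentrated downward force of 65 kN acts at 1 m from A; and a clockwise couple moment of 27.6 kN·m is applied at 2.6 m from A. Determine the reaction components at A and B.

A_x = 0, A_y = 93.01 kN, B_y = 97.51 kN

Resultant of the distributed load: 64.11 × 1.1 = 70.521 kN at 0.85 m from A.
Moments about A: B_y·3.2 − 55·2.9 − (64.11·1.1)·0.85 − 65·1 − 27.6 = 0 → B_y = 312.04285/3.2 = 97.5134 ≈ 97.51 kN.
ΣF_y = 0: A_y + 97.5134 − 55 − 64.11·1.1 − 65 = 0 → A_y = 93.01 kN.
ΣF_x = 0: no horizontal applied forces, so A_x = 0.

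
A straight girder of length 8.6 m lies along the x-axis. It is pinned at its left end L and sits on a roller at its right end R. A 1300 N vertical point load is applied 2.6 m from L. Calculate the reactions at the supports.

Taking moments about L: R_y·8.6 − 1300·2.6 = 0 → R_y = 3380/8.6 = 393.023 ≈ 393.0 N.
ΣF_y = 0: L_y + 393.023 − 1300 = 0 → L_y = 907.0 N.
ΣF_x = 0: no horizontal applied forces, so L_x = 0.

L_x = 0, L_y = 907.0 N, R_y = 393.0 N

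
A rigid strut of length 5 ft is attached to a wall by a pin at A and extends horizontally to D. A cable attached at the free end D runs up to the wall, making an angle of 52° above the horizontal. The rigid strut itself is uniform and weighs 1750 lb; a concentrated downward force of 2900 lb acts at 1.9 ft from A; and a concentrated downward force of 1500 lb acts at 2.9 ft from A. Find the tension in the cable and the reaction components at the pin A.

T = 3613 lb, A_x = 2224 lb, A_y = 3303 lb

ΣM about A: T·sin52°·5 − 1750·2.5 − 2900·1.9 − 1500·2.9 = 0 → T = 14235/(5·0.788011) = 3612.89 ≈ 3613 lb.
ΣF_x = 0: A_x − T·cos52° = 0 → A_x = 3612.89 × 0.615661 = 2224 lb.
ΣF_y = 0: A_y + T·sin52° − 1750 − 2900 − 1500 = 0 → A_y = 6150 − 3612.89 × 0.788011 = 3303 lb.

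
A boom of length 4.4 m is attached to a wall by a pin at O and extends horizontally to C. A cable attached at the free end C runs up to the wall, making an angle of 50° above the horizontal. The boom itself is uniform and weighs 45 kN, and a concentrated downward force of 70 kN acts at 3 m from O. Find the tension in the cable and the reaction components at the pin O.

T = 91.68 kN, O_x = 58.93 kN, O_y = 44.77 kN

ΣM about O: T·sin50°·4.4 − 45·2.2 − 70·3 = 0 → T = 309/(4.4·0.766044) = 91.6752 ≈ 91.68 kN.
ΣF_x = 0: O_x − T·cos50° = 0 → O_x = 91.6752 × 0.642788 = 58.93 kN.
ΣF_y = 0: O_y + T·sin50° − 45 − 70 = 0 → O_y = 115 − 91.6752 × 0.766044 = 44.77 kN.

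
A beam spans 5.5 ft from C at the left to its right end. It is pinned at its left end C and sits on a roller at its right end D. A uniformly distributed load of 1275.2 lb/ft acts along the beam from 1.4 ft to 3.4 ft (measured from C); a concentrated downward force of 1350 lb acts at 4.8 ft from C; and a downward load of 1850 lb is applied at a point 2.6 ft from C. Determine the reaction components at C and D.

C_x = 0, C_y = 2585 lb, D_y = 3166 lb

Resultant of the distributed load: 1275.2 × 2 = 2550.4 lb at 2.4 ft from C.
Taking moments about C: D_y·5.5 − (1275.2·2)·2.4 − 1350·4.8 − 1850·2.6 = 0 → D_y = 17410.96/5.5 = 3165.63 ≈ 3166 lb.
ΣF_y = 0: C_y + 3165.63 − 1275.2·2 − 1350 − 1850 = 0 → C_y = 2585 lb.
ΣF_x = 0: no horizontal applied forces, so C_x = 0.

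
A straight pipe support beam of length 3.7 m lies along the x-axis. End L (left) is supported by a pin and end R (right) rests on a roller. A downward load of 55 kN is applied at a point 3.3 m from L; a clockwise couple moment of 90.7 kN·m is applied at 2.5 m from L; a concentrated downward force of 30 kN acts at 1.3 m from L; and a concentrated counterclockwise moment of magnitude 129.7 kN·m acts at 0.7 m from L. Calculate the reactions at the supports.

Moments about L: R_y·3.7 − 55·3.3 − 90.7 − 30·1.3 + 129.7 = 0 → R_y = 181.5/3.7 = 49.0541 ≈ 49.05 kN.
ΣF_y = 0: L_y + 49.0541 − 55 − 30 = 0 → L_y = 35.95 kN.
ΣF_x = 0: no horizontal applied forces, so L_x = 0.

L_x = 0, L_y = 35.95 kN, R_y = 49.05 kN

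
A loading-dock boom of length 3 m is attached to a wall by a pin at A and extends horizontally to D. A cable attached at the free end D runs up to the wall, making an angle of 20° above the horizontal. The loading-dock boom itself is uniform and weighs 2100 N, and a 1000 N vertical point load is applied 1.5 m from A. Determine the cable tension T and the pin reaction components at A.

ΣM about A: T·sin20°·3 − 2100·1.5 − 1000·1.5 = 0 → T = 4650/(3·0.34202) = 4531.9 ≈ 4532 N.
ΣF_x = 0: A_x − T·cos20° = 0 → A_x = 4531.9 × 0.939693 = 4259 N.
ΣF_y = 0: A_y + T·sin20° − 2100 − 1000 = 0 → A_y = 3100 − 4531.9 × 0.34202 = 1550 N.

T = 4532 N, A_x = 4259 N, A_y = 1550 N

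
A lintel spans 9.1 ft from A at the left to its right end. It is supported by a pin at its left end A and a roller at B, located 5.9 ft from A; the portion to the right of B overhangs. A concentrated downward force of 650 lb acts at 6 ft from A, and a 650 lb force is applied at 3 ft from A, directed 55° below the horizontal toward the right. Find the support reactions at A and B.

A_x = -372.8 lb, A_y = 250.7 lb, B_y = 931.8 lb

ΣM about A: B_y·5.9 − 650·6 − 650·sin55°·3 = 0 → B_y = 5497.35/5.9 = 931.754 ≈ 931.8 lb.
ΣF_y = 0: A_y + 931.754 − 650 − 650·sin55° = 0 → A_y = 250.7 lb.
ΣF_x = 0: A_x + 650·cos55° = 0 → A_x = -372.8 lb.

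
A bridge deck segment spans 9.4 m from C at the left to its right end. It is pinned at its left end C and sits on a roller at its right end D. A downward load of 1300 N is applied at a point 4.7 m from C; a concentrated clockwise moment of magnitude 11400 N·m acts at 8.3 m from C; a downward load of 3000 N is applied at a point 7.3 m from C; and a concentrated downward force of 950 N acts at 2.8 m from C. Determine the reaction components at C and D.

Taking moments about C: D_y·9.4 − 1300·4.7 − 11400 − 3000·7.3 − 950·2.8 = 0 → D_y = 42070/9.4 = 4475.53 ≈ 4476 N.
ΣF_y = 0: C_y + 4475.53 − 1300 − 3000 − 950 = 0 → C_y = 774.5 N.
ΣF_x = 0: no horizontal applied forces, so C_x = 0.

C_x = 0, C_y = 774.5 N, D_y = 4476 N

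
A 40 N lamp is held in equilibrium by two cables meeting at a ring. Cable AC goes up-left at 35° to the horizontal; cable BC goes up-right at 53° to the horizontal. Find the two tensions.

ΣF_x = 0: −T_AC·cos35° + T_BC·cos53° = 0 → T_BC = 1.36114·T_AC.
ΣF_y = 0: T_AC·sin35° + T_BC·sin53° = 40.
Substitute: T_AC·(0.573576 + 1.36114·0.798636) = 40 → T_AC = 24.0872 ≈ 24.09 N.
Then T_BC = 1.36114 × 24.0872 = 32.79 N.

T_AC = 24.09 N, T_BC = 32.79 N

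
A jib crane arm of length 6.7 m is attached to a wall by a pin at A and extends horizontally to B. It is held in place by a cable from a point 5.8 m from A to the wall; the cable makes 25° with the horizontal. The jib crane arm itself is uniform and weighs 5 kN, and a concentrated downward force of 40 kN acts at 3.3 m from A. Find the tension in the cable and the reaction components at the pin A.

T = 60.68 kN, A_x = 55.00 kN, A_y = 19.35 kN

ΣM about A: T·sin25°·5.8 − 5·3.35 − 40·3.3 = 0 → T = 148.75/(5.8·0.422618) = 60.6849 ≈ 60.68 kN.
ΣF_x = 0: A_x − T·cos25° = 0 → A_x = 60.6849 × 0.906308 = 55.00 kN.
ΣF_y = 0: A_y + T·sin25° − 5 − 40 = 0 → A_y = 45 − 60.6849 × 0.422618 = 19.35 kN.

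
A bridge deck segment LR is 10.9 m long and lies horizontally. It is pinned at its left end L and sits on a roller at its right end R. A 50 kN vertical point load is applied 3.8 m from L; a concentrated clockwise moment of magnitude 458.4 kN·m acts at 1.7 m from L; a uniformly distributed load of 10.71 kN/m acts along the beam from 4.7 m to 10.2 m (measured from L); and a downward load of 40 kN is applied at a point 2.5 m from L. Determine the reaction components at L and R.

Resultant of the distributed load: 10.71 × 5.5 = 58.905 kN at 7.45 m from L.
Taking moments about L: R_y·10.9 − 50·3.8 − 458.4 − (10.71·5.5)·7.45 − 40·2.5 = 0 → R_y = 1187.24225/10.9 = 108.921 ≈ 108.9 kN.
ΣF_y = 0: L_y + 108.921 − 50 − 10.71·5.5 − 40 = 0 → L_y = 39.98 kN.
ΣF_x = 0: no horizontal applied forces, so L_x = 0.

L_x = 0, L_y = 39.98 kN, R_y = 108.9 kN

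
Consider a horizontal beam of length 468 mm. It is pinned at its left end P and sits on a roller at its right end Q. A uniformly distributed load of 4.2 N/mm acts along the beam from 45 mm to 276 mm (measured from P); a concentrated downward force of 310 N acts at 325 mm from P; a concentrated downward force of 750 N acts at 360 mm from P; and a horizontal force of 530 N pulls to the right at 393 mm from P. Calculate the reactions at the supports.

Resultant of the distributed load: 4.2 × 231 = 970.2 N at 160.5 mm from P.
Moments about P: Q_y·468 − (4.2·231)·160.5 − 310·325 − 750·360 = 0 → Q_y = 526467.1/468 = 1124.93 ≈ 1125 N.
ΣF_y = 0: P_y + 1124.93 − 4.2·231 − 310 − 750 = 0 → P_y = 905.3 N.
ΣF_x = 0: P_x + 530 = 0 → P_x = -530.0 N.

P_x = -530.0 N, P_y = 905.3 N, Q_y = 1125 N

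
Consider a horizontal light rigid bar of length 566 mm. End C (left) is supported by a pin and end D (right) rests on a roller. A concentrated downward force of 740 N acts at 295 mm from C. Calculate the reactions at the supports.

C_x = 0, C_y = 354.3 N, D_y = 385.7 N

ΣM about C: D_y·566 − 740·295 = 0 → D_y = 218300/566 = 385.689 ≈ 385.7 N.
ΣF_y = 0: C_y + 385.689 − 740 = 0 → C_y = 354.3 N.
ΣF_x = 0: no horizontal applied forces, so C_x = 0.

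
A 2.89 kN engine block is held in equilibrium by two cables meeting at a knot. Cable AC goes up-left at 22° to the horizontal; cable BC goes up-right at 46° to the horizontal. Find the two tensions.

T_AC = 2.165 kN, T_BC = 2.890 kN

ΣF_x = 0: −T_AC·cos22° + T_BC·cos46° = 0 → T_BC = 1.33473·T_AC.
ΣF_y = 0: T_AC·sin22° + T_BC·sin46° = 2.89.
Substitute: T_AC·(0.374607 + 1.33473·0.71934) = 2.89 → T_AC = 2.16523 ≈ 2.165 kN.
Then T_BC = 1.33473 × 2.16523 = 2.890 kN.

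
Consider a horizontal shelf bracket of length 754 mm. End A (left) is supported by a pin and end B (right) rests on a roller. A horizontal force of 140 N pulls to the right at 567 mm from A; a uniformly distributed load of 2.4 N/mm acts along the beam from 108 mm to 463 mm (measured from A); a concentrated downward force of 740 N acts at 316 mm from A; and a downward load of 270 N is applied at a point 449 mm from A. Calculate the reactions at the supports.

Resultant of the distributed load: 2.4 × 355 = 852 N at 285.5 mm from A.
ΣM about A: B_y·754 − (2.4·355)·285.5 − 740·316 − 270·449 = 0 → B_y = 598316/754 = 793.523 ≈ 793.5 N.
ΣF_y = 0: A_y + 793.523 − 2.4·355 − 740 − 270 = 0 → A_y = 1068 N.
ΣF_x = 0: A_x + 140 = 0 → A_x = -140.0 N.

A_x = -140.0 N, A_y = 1068 N, B_y = 793.5 N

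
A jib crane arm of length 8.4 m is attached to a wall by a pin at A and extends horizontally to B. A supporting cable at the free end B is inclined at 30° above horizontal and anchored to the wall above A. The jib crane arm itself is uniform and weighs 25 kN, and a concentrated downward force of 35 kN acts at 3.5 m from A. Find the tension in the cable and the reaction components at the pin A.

T = 54.17 kN, A_x = 46.91 kN, A_y = 32.92 kN

ΣM about A: T·sin30°·8.4 − 25·4.2 − 35·3.5 = 0 → T = 227.5/(8.4·0.5) = 54.1667 ≈ 54.17 kN.
ΣF_x = 0: A_x − T·cos30° = 0 → A_x = 54.1667 × 0.866025 = 46.91 kN.
ΣF_y = 0: A_y + T·sin30° − 25 − 35 = 0 → A_y = 60 − 54.1667 × 0.5 = 32.92 kN.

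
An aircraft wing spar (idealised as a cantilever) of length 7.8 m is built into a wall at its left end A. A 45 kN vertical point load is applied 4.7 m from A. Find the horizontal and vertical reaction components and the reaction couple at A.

ΣF_x = 0: A_x = 0.
ΣF_y = 0: A_y − 45 = 0 → A_y = 45.00 kN.
ΣM about A: M_A − 45·4.7 = 0 → M_A = 211.5 kN·m.

A_x = 0, A_y = 45.00 kN, M_A = 211.5 kN·m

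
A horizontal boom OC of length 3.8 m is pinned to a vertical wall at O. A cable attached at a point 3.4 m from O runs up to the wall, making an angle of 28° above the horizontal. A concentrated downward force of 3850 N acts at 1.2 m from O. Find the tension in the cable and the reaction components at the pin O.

T = 2894 N, O_x = 2556 N, O_y = 2491 N

ΣM about O: T·sin28°·3.4 − 3850·1.2 = 0 → T = 4620/(3.4·0.469472) = 2894.37 ≈ 2894 N.
ΣF_x = 0: O_x − T·cos28° = 0 → O_x = 2894.37 × 0.882948 = 2556 N.
ΣF_y = 0: O_y + T·sin28° − 3850 = 0 → O_y = 3850 − 2894.37 × 0.469472 = 2491 N.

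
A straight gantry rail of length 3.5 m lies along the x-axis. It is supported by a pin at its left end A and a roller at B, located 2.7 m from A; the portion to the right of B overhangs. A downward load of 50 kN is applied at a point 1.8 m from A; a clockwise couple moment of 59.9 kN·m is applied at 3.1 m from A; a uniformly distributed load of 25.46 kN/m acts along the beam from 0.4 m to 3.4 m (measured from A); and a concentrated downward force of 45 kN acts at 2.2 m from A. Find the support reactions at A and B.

A_x = 0, A_y = 25.45 kN, B_y = 145.9 kN

Resultant of the distributed load: 25.46 × 3 = 76.38 kN at 1.9 m from A.
Taking moments about A: B_y·2.7 − 50·1.8 − 59.9 − (25.46·3)·1.9 − 45·2.2 = 0 → B_y = 394.022/2.7 = 145.934 ≈ 145.9 kN.
ΣF_y = 0: A_y + 145.934 − 50 − 25.46·3 − 45 = 0 → A_y = 25.45 kN.
ΣF_x = 0: no horizontal applied forces, so A_x = 0.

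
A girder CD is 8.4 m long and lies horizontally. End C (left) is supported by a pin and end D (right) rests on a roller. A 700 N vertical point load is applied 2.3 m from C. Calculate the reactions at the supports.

ΣM about C: D_y·8.4 − 700·2.3 = 0 → D_y = 1610/8.4 = 191.667 ≈ 191.7 N.
ΣF_y = 0: C_y + 191.667 − 700 = 0 → C_y = 508.3 N.
ΣF_x = 0: no horizontal applied forces, so C_x = 0.

C_x = 0, C_y = 508.3 N, D_y = 191.7 N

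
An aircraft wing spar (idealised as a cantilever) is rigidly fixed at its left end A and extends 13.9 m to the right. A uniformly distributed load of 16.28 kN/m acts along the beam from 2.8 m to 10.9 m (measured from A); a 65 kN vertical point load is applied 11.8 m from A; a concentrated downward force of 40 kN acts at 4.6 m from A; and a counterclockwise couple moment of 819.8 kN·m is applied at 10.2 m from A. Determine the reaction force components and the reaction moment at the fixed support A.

A_x = 0, A_y = 236.9 kN, M_A = 1034 kN·m

Resultant of the distributed load: 16.28 × 8.1 = 131.868 kN at 6.85 m from A.
ΣF_x = 0: A_x = 0.
ΣF_y = 0: A_y − 16.28·8.1 − 65 − 40 = 0 → A_y = 236.9 kN.
ΣM about A: M_A − (16.28·8.1)·6.85 − 65·11.8 − 40·4.6 + 819.8 = 0 → M_A = 1034 kN·m.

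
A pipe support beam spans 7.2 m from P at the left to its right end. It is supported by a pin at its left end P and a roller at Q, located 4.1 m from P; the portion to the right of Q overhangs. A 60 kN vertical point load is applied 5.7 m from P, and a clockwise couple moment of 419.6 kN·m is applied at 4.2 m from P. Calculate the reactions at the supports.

P_x = 0, P_y = -125.8 kN, Q_y = 185.8 kN

ΣM about P: Q_y·4.1 − 60·5.7 − 419.6 = 0 → Q_y = 761.6/4.1 = 185.756 ≈ 185.8 kN.
ΣF_y = 0: P_y + 185.756 − 60 = 0 → P_y = -125.8 kN.
ΣF_x = 0: no horizontal applied forces, so P_x = 0.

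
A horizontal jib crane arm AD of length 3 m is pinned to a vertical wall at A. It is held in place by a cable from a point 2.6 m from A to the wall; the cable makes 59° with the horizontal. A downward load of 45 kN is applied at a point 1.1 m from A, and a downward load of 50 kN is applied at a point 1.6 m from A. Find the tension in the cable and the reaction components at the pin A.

ΣM about A: T·sin59°·2.6 − 45·1.1 − 50·1.6 = 0 → T = 129.5/(2.6·0.857167) = 58.1073 ≈ 58.11 kN.
ΣF_x = 0: A_x − T·cos59° = 0 → A_x = 58.1073 × 0.515038 = 29.93 kN.
ΣF_y = 0: A_y + T·sin59° − 45 − 50 = 0 → A_y = 95 − 58.1073 × 0.857167 = 45.19 kN.

T = 58.11 kN, A_x = 29.93 kN, A_y = 45.19 kN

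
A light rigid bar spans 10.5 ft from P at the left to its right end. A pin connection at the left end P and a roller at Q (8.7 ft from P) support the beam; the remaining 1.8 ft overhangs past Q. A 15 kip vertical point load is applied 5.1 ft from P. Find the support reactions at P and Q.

P_x = 0, P_y = 6.207 kip, Q_y = 8.793 kip

Moments about P: Q_y·8.7 − 15·5.1 = 0 → Q_y = 76.5/8.7 = 8.7931 ≈ 8.793 kip.
ΣF_y = 0: P_y + 8.7931 − 15 = 0 → P_y = 6.207 kip.
ΣF_x = 0: no horizontal applied forces, so P_x = 0.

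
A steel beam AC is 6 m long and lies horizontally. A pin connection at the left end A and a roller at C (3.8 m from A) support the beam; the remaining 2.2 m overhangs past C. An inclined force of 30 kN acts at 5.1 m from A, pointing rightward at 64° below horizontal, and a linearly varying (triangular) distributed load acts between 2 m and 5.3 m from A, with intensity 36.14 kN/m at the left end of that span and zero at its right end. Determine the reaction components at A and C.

A_x = -13.15 kN, A_y = 1.760 kN, C_y = 84.83 kN

Resultant of the triangular load: ½ × 36.14 × 3.3 = 59.631 kN, acting at 3.1 m from A (one-third of the span from the peak).
ΣM about A: C_y·3.8 − 30·sin64°·5.1 − (½·36.14·3.3)·3.1 = 0 → C_y = 322.372/3.8 = 84.8347 ≈ 84.83 kN.
ΣF_y = 0: A_y + 84.8347 − 30·sin64° − ½·36.14·3.3 = 0 → A_y = 1.760 kN.
ΣF_x = 0: A_x + 30·cos64° = 0 → A_x = -13.15 kN.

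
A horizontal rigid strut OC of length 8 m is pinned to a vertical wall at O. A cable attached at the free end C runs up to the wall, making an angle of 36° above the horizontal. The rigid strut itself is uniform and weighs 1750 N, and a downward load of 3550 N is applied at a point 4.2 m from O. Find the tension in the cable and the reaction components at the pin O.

T = 4659 N, O_x = 3770 N, O_y = 2561 N

ΣM about O: T·sin36°·8 − 1750·4 − 3550·4.2 = 0 → T = 21910/(8·0.587785) = 4659.44 ≈ 4659 N.
ΣF_x = 0: O_x − T·cos36° = 0 → O_x = 4659.44 × 0.809017 = 3770 N.
ΣF_y = 0: O_y + T·sin36° − 1750 − 3550 = 0 → O_y = 5300 − 4659.44 × 0.587785 = 2561 N.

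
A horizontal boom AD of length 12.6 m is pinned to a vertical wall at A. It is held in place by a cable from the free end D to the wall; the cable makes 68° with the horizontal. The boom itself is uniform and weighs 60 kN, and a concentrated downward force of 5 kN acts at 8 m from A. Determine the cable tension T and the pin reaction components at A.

T = 35.78 kN, A_x = 13.40 kN, A_y = 31.83 kN

ΣM about A: T·sin68°·12.6 − 60·6.3 − 5·8 = 0 → T = 418/(12.6·0.927184) = 35.78 kN.
ΣF_x = 0: A_x − T·cos68° = 0 → A_x = 35.78 × 0.374607 = 13.40 kN.
ΣF_y = 0: A_y + T·sin68° − 60 − 5 = 0 → A_y = 65 − 35.78 × 0.927184 = 31.83 kN.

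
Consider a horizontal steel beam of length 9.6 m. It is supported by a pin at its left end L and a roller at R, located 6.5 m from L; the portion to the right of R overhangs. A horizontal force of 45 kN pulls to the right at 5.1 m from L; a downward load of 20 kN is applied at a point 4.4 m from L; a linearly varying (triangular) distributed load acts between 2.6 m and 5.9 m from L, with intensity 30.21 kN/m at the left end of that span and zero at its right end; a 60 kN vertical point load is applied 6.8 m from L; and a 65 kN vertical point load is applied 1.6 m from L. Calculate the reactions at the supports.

L_x = -45.00 kN, L_y = 74.16 kN, R_y = 120.7 kN

Resultant of the triangular load: ½ × 30.21 × 3.3 = 49.8465 kN, acting at 3.7 m from L (one-third of the span from the peak).
Taking moments about L: R_y·6.5 − 20·4.4 − (½·30.21·3.3)·3.7 − 60·6.8 − 65·1.6 = 0 → R_y = 784.43205/6.5 = 120.682 ≈ 120.7 kN.
ΣF_y = 0: L_y + 120.682 − 20 − ½·30.21·3.3 − 60 − 65 = 0 → L_y = 74.16 kN.
ΣF_x = 0: L_x + 45 = 0 → L_x = -45.00 kN.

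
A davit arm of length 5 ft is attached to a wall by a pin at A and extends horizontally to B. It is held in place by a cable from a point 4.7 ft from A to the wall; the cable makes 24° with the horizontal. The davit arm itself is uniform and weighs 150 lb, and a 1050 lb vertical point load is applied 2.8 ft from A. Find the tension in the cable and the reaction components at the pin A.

ΣM about A: T·sin24°·4.7 − 150·2.5 − 1050·2.8 = 0 → T = 3315/(4.7·0.406737) = 1734.09 ≈ 1734 lb.
ΣF_x = 0: A_x − T·cos24° = 0 → A_x = 1734.09 × 0.913545 = 1584 lb.
ΣF_y = 0: A_y + T·sin24° − 150 − 1050 = 0 → A_y = 1200 − 1734.09 × 0.406737 = 494.7 lb.

T = 1734 lb, A_x = 1584 lb, A_y = 494.7 lb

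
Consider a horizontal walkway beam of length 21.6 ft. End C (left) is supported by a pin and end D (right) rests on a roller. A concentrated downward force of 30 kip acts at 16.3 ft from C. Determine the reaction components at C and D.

C_x = 0, C_y = 7.361 kip, D_y = 22.64 kip

ΣM about C: D_y·21.6 − 30·16.3 = 0 → D_y = 489/21.6 = 22.6389 ≈ 22.64 kip.
ΣF_y = 0: C_y + 22.6389 − 30 = 0 → C_y = 7.361 kip.
ΣF_x = 0: no horizontal applied forces, so C_x = 0.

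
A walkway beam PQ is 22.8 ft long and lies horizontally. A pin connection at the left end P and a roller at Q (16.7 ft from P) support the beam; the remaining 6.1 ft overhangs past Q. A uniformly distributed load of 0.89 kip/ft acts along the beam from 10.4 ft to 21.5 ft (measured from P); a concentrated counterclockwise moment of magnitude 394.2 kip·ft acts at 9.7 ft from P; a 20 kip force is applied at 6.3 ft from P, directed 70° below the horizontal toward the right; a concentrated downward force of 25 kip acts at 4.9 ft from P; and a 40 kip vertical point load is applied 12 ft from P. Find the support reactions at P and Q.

Resultant of the distributed load: 0.89 × 11.1 = 9.879 kip at 15.95 ft from P.
Moments about P: Q_y·16.7 − (0.89·11.1)·15.95 + 394.2 − 20·sin70°·6.3 − 25·4.9 − 40·12 = 0 → Q_y = 484.271/16.7 = 28.9983 ≈ 29.00 kip.
ΣF_y = 0: P_y + 28.9983 − 0.89·11.1 − 20·sin70° − 25 − 40 = 0 → P_y = 64.67 kip.
ΣF_x = 0: P_x + 20·cos70° = 0 → P_x = -6.840 kip.

P_x = -6.840 kip, P_y = 64.67 kip, Q_y = 29.00 kip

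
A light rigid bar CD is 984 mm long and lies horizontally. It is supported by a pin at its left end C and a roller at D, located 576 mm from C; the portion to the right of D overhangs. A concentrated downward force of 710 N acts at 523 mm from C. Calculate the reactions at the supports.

C_x = 0, C_y = 65.33 N, D_y = 644.7 N

Taking moments about C: D_y·576 − 710·523 = 0 → D_y = 371330/576 = 644.67 ≈ 644.7 N.
ΣF_y = 0: C_y + 644.67 − 710 = 0 → C_y = 65.33 N.
ΣF_x = 0: no horizontal applied forces, so C_x = 0.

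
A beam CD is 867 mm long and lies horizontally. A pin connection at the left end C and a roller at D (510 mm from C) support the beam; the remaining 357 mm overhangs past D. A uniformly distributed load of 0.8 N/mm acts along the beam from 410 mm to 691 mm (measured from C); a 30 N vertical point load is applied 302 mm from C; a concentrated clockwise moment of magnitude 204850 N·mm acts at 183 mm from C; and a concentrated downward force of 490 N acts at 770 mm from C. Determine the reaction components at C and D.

Resultant of the distributed load: 0.8 × 281 = 224.8 N at 550.5 mm from C.
Taking moments about C: D_y·510 − (0.8·281)·550.5 − 30·302 − 204850 − 490·770 = 0 → D_y = 714962.4/510 = 1401.89 ≈ 1402 N.
ΣF_y = 0: C_y + 1401.89 − 0.8·281 − 30 − 490 = 0 → C_y = -657.1 N.
ΣF_x = 0: no horizontal applied forces, so C_x = 0.

C_x = 0, C_y = -657.1 N, D_y = 1402 N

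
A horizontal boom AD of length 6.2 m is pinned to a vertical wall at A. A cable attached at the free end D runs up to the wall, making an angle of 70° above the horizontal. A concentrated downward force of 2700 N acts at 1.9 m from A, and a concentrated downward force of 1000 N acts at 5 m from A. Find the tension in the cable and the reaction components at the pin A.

T = 1739 N, A_x = 594.7 N, A_y = 2066 N

ΣM about A: T·sin70°·6.2 − 2700·1.9 − 1000·5 = 0 → T = 10130/(6.2·0.939693) = 1738.73 ≈ 1739 N.
ΣF_x = 0: A_x − T·cos70° = 0 → A_x = 1738.73 × 0.34202 = 594.7 N.
ΣF_y = 0: A_y + T·sin70° − 2700 − 1000 = 0 → A_y = 3700 − 1738.73 × 0.939693 = 2066 N.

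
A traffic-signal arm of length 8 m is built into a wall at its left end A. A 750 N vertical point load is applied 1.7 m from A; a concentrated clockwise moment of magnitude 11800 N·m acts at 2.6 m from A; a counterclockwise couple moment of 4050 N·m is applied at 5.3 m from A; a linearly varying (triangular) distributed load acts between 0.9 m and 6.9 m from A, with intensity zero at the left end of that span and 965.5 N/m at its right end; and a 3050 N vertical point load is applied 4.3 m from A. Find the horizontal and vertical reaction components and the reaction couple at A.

A_x = 0, A_y = 6696 N, M_A = 36330 N·m

Resultant of the triangular load: ½ × 965.5 × 6 = 2896.5 N, acting at 4.9 m from A (one-third of the span from the peak).
ΣF_x = 0: A_x = 0.
ΣF_y = 0: A_y − 750 − ½·965.5·6 − 3050 = 0 → A_y = 6696 N.
ΣM about A: M_A − 750·1.7 − 11800 + 4050 − (½·965.5·6)·4.9 − 3050·4.3 = 0 → M_A = 36330 N·m.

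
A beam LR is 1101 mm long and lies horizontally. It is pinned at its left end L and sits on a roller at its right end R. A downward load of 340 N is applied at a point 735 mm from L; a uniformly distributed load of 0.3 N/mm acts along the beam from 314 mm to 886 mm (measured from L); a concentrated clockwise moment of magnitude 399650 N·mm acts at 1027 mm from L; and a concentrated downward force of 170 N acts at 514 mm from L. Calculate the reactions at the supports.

L_x = 0, L_y = -81.24 N, R_y = 762.8 N

Resultant of the distributed load: 0.3 × 572 = 171.6 N at 600 mm from L.
Moments about L: R_y·1101 − 340·735 − (0.3·572)·600 − 399650 − 170·514 = 0 → R_y = 839890/1101 = 762.843 ≈ 762.8 N.
ΣF_y = 0: L_y + 762.843 − 340 − 0.3·572 − 170 = 0 → L_y = -81.24 N.
ΣF_x = 0: no horizontal applied forces, so L_x = 0.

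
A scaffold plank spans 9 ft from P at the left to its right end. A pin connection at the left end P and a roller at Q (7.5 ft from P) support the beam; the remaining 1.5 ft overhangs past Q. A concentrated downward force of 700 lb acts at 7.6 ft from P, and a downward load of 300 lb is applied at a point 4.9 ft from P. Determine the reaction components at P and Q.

Taking moments about P: Q_y·7.5 − 700·7.6 − 300·4.9 = 0 → Q_y = 6790/7.5 = 905.333 ≈ 905.3 lb.
ΣF_y = 0: P_y + 905.333 − 700 − 300 = 0 → P_y = 94.67 lb.
ΣF_x = 0: no horizontal applied forces, so P_x = 0.

P_x = 0, P_y = 94.67 lb, Q_y = 905.3 lb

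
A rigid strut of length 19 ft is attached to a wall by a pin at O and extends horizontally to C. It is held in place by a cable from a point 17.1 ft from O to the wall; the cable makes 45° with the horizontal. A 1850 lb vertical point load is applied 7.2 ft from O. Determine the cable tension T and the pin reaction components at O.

T = 1102 lb, O_x = 778.9 lb, O_y = 1071 lb

ΣM about O: T·sin45°·17.1 − 1850·7.2 = 0 → T = 13320/(17.1·0.707107) = 1101.6 ≈ 1102 lb.
ΣF_x = 0: O_x − T·cos45° = 0 → O_x = 1101.6 × 0.707107 = 778.9 lb.
ΣF_y = 0: O_y + T·sin45° − 1850 = 0 → O_y = 1850 − 1101.6 × 0.707107 = 1071 lb.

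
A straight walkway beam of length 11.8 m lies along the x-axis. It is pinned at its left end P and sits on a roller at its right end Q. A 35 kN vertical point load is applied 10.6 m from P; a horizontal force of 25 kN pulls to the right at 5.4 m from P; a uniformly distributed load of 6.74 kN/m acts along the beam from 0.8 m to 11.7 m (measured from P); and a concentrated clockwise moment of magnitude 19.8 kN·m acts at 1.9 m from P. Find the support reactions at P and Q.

P_x = -25.00 kN, P_y = 36.44 kN, Q_y = 72.03 kN

Resultant of the distributed load: 6.74 × 10.9 = 73.466 kN at 6.25 m from P.
Moments about P: Q_y·11.8 − 35·10.6 − (6.74·10.9)·6.25 − 19.8 = 0 → Q_y = 849.9625/11.8 = 72.0307 ≈ 72.03 kN.
ΣF_y = 0: P_y + 72.0307 − 35 − 6.74·10.9 = 0 → P_y = 36.44 kN.
ΣF_x = 0: P_x + 25 = 0 → P_x = -25.00 kN.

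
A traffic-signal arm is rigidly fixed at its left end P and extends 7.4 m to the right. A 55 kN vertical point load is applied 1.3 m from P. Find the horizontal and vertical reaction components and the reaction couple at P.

P_x = 0, P_y = 55.00 kN, M_P = 71.50 kN·m

ΣF_x = 0: P_x = 0.
ΣF_y = 0: P_y − 55 = 0 → P_y = 55.00 kN.
ΣM about P: M_P − 55·1.3 = 0 → M_P = 71.50 kN·m.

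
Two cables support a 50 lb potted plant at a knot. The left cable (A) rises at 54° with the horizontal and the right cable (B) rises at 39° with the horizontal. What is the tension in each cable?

T_A = 38.91 lb, T_B = 29.43 lb

ΣF_x = 0: −T_A·cos54° + T_B·cos39° = 0 → T_B = 0.756338·T_A.
ΣF_y = 0: T_A·sin54° + T_B·sin39° = 50.
Substitute: T_A·(0.809017 + 0.756338·0.62932) = 50 → T_A = 38.9106 ≈ 38.91 lb.
Then T_B = 0.756338 × 38.9106 = 29.43 lb.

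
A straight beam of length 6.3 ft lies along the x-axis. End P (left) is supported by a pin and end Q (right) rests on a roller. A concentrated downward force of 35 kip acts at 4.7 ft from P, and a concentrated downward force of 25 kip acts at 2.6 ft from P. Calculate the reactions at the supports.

Moments about P: Q_y·6.3 − 35·4.7 − 25·2.6 = 0 → Q_y = 229.5/6.3 = 36.4286 ≈ 36.43 kip.
ΣF_y = 0: P_y + 36.4286 − 35 − 25 = 0 → P_y = 23.57 kip.
ΣF_x = 0: no horizontal applied forces, so P_x = 0.

P_x = 0, P_y = 23.57 kip, Q_y = 36.43 kip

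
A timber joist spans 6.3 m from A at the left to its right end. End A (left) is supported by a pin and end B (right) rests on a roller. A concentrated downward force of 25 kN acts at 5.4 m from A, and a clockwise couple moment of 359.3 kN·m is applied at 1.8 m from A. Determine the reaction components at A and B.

A_x = 0, A_y = -53.46 kN, B_y = 78.46 kN

Taking moments about A: B_y·6.3 − 25·5.4 − 359.3 = 0 → B_y = 494.3/6.3 = 78.4603 ≈ 78.46 kN.
ΣF_y = 0: A_y + 78.4603 − 25 = 0 → A_y = -53.46 kN.
ΣF_x = 0: no horizontal applied forces, so A_x = 0.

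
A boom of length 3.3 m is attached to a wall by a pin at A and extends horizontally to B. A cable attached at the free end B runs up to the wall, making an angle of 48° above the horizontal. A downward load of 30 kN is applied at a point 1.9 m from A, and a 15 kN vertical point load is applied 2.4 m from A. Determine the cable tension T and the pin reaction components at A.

T = 37.92 kN, A_x = 25.38 kN, A_y = 16.82 kN

ΣM about A: T·sin48°·3.3 − 30·1.9 − 15·2.4 = 0 → T = 93/(3.3·0.743145) = 37.9224 ≈ 37.92 kN.
ΣF_x = 0: A_x − T·cos48° = 0 → A_x = 37.9224 × 0.669131 = 25.38 kN.
ΣF_y = 0: A_y + T·sin48° − 30 − 15 = 0 → A_y = 45 − 37.9224 × 0.743145 = 16.82 kN.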